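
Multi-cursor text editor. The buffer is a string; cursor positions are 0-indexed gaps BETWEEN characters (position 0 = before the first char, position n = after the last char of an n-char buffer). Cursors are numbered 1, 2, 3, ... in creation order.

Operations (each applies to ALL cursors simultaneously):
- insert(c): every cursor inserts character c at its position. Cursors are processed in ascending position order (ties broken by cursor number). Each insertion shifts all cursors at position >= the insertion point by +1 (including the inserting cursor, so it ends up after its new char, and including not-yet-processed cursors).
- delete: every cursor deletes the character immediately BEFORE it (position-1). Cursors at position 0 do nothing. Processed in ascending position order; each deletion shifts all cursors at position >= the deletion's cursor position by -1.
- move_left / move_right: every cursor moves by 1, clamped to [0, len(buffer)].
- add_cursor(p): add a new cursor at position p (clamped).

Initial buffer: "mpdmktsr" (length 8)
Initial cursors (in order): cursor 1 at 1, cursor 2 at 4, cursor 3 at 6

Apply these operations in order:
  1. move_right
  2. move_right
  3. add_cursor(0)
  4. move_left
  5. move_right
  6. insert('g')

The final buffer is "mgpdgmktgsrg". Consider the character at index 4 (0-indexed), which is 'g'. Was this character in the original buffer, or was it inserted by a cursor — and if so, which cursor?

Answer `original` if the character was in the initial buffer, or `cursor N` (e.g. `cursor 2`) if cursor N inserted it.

Answer: cursor 1

Derivation:
After op 1 (move_right): buffer="mpdmktsr" (len 8), cursors c1@2 c2@5 c3@7, authorship ........
After op 2 (move_right): buffer="mpdmktsr" (len 8), cursors c1@3 c2@6 c3@8, authorship ........
After op 3 (add_cursor(0)): buffer="mpdmktsr" (len 8), cursors c4@0 c1@3 c2@6 c3@8, authorship ........
After op 4 (move_left): buffer="mpdmktsr" (len 8), cursors c4@0 c1@2 c2@5 c3@7, authorship ........
After op 5 (move_right): buffer="mpdmktsr" (len 8), cursors c4@1 c1@3 c2@6 c3@8, authorship ........
After op 6 (insert('g')): buffer="mgpdgmktgsrg" (len 12), cursors c4@2 c1@5 c2@9 c3@12, authorship .4..1...2..3
Authorship (.=original, N=cursor N): . 4 . . 1 . . . 2 . . 3
Index 4: author = 1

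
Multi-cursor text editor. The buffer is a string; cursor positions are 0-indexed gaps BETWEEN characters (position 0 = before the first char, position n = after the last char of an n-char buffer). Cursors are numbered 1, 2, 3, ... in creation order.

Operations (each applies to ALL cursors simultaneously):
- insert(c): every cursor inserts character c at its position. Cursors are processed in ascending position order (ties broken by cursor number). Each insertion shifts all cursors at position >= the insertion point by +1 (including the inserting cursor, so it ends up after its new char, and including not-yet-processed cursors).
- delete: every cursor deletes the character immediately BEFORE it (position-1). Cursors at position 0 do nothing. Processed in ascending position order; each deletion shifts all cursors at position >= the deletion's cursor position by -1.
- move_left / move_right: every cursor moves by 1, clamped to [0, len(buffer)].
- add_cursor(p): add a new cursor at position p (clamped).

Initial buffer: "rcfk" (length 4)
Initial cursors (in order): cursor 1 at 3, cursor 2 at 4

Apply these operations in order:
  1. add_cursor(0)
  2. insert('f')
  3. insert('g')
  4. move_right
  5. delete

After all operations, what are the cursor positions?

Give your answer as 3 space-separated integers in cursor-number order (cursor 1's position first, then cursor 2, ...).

Answer: 6 7 2

Derivation:
After op 1 (add_cursor(0)): buffer="rcfk" (len 4), cursors c3@0 c1@3 c2@4, authorship ....
After op 2 (insert('f')): buffer="frcffkf" (len 7), cursors c3@1 c1@5 c2@7, authorship 3...1.2
After op 3 (insert('g')): buffer="fgrcffgkfg" (len 10), cursors c3@2 c1@7 c2@10, authorship 33...11.22
After op 4 (move_right): buffer="fgrcffgkfg" (len 10), cursors c3@3 c1@8 c2@10, authorship 33...11.22
After op 5 (delete): buffer="fgcffgf" (len 7), cursors c3@2 c1@6 c2@7, authorship 33..112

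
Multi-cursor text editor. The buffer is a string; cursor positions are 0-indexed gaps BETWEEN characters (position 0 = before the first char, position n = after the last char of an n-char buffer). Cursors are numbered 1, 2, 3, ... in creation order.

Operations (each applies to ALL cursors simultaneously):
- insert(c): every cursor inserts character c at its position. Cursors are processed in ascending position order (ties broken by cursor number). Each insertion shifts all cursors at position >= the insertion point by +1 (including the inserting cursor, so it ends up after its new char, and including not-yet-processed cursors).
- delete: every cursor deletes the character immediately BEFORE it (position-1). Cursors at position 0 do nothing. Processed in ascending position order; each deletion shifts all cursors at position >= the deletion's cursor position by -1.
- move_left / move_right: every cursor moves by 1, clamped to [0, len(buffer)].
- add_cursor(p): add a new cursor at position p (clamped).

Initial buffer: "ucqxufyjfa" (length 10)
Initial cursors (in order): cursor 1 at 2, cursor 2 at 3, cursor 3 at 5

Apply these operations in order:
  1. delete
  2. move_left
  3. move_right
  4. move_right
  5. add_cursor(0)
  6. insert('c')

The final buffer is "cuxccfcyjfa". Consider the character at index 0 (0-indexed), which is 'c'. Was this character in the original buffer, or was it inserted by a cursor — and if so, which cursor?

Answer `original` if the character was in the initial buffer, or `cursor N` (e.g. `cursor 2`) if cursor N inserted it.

Answer: cursor 4

Derivation:
After op 1 (delete): buffer="uxfyjfa" (len 7), cursors c1@1 c2@1 c3@2, authorship .......
After op 2 (move_left): buffer="uxfyjfa" (len 7), cursors c1@0 c2@0 c3@1, authorship .......
After op 3 (move_right): buffer="uxfyjfa" (len 7), cursors c1@1 c2@1 c3@2, authorship .......
After op 4 (move_right): buffer="uxfyjfa" (len 7), cursors c1@2 c2@2 c3@3, authorship .......
After op 5 (add_cursor(0)): buffer="uxfyjfa" (len 7), cursors c4@0 c1@2 c2@2 c3@3, authorship .......
After op 6 (insert('c')): buffer="cuxccfcyjfa" (len 11), cursors c4@1 c1@5 c2@5 c3@7, authorship 4..12.3....
Authorship (.=original, N=cursor N): 4 . . 1 2 . 3 . . . .
Index 0: author = 4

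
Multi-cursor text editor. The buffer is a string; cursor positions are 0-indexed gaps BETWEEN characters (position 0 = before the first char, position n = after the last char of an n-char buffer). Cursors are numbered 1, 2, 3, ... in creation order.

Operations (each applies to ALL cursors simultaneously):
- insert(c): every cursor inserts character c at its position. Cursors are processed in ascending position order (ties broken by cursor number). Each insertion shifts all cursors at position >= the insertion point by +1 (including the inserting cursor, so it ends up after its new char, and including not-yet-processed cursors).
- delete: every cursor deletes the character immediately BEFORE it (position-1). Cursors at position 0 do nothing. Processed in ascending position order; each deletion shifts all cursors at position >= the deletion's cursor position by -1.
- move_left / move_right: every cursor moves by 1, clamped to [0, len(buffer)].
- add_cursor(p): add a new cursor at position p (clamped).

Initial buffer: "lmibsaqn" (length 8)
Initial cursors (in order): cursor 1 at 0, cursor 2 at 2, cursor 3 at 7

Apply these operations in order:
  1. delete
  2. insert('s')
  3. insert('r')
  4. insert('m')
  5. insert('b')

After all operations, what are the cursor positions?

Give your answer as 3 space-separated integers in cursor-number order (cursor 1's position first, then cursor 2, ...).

After op 1 (delete): buffer="libsan" (len 6), cursors c1@0 c2@1 c3@5, authorship ......
After op 2 (insert('s')): buffer="slsibsasn" (len 9), cursors c1@1 c2@3 c3@8, authorship 1.2....3.
After op 3 (insert('r')): buffer="srlsribsasrn" (len 12), cursors c1@2 c2@5 c3@11, authorship 11.22....33.
After op 4 (insert('m')): buffer="srmlsrmibsasrmn" (len 15), cursors c1@3 c2@7 c3@14, authorship 111.222....333.
After op 5 (insert('b')): buffer="srmblsrmbibsasrmbn" (len 18), cursors c1@4 c2@9 c3@17, authorship 1111.2222....3333.

Answer: 4 9 17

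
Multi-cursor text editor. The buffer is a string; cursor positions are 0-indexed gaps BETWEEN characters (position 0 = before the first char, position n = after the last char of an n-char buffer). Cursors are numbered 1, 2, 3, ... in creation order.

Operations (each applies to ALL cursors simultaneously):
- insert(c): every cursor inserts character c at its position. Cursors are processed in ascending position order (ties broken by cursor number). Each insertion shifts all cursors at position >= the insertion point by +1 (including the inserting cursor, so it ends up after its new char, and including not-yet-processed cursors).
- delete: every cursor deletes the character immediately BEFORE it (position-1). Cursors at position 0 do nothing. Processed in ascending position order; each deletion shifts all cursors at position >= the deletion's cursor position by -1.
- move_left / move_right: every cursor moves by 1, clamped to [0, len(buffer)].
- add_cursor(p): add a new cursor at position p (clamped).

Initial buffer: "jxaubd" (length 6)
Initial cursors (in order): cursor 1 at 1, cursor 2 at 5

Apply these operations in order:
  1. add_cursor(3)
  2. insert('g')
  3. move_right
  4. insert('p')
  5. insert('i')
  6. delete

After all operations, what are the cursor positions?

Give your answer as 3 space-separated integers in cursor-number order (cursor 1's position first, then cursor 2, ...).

Answer: 4 12 8

Derivation:
After op 1 (add_cursor(3)): buffer="jxaubd" (len 6), cursors c1@1 c3@3 c2@5, authorship ......
After op 2 (insert('g')): buffer="jgxagubgd" (len 9), cursors c1@2 c3@5 c2@8, authorship .1..3..2.
After op 3 (move_right): buffer="jgxagubgd" (len 9), cursors c1@3 c3@6 c2@9, authorship .1..3..2.
After op 4 (insert('p')): buffer="jgxpagupbgdp" (len 12), cursors c1@4 c3@8 c2@12, authorship .1.1.3.3.2.2
After op 5 (insert('i')): buffer="jgxpiagupibgdpi" (len 15), cursors c1@5 c3@10 c2@15, authorship .1.11.3.33.2.22
After op 6 (delete): buffer="jgxpagupbgdp" (len 12), cursors c1@4 c3@8 c2@12, authorship .1.1.3.3.2.2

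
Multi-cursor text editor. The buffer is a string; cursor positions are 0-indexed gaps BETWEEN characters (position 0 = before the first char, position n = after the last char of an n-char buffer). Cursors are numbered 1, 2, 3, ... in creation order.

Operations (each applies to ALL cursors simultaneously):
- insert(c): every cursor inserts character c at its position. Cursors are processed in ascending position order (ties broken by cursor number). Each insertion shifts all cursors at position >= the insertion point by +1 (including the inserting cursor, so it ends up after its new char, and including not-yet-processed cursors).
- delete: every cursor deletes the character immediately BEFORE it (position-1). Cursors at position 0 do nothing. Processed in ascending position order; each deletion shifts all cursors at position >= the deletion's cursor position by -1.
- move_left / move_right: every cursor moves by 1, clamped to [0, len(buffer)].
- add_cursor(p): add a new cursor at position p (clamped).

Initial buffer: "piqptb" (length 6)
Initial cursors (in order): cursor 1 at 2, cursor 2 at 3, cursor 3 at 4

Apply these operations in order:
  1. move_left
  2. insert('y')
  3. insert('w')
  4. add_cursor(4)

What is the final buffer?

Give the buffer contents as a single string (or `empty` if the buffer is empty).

After op 1 (move_left): buffer="piqptb" (len 6), cursors c1@1 c2@2 c3@3, authorship ......
After op 2 (insert('y')): buffer="pyiyqyptb" (len 9), cursors c1@2 c2@4 c3@6, authorship .1.2.3...
After op 3 (insert('w')): buffer="pywiywqywptb" (len 12), cursors c1@3 c2@6 c3@9, authorship .11.22.33...
After op 4 (add_cursor(4)): buffer="pywiywqywptb" (len 12), cursors c1@3 c4@4 c2@6 c3@9, authorship .11.22.33...

Answer: pywiywqywptb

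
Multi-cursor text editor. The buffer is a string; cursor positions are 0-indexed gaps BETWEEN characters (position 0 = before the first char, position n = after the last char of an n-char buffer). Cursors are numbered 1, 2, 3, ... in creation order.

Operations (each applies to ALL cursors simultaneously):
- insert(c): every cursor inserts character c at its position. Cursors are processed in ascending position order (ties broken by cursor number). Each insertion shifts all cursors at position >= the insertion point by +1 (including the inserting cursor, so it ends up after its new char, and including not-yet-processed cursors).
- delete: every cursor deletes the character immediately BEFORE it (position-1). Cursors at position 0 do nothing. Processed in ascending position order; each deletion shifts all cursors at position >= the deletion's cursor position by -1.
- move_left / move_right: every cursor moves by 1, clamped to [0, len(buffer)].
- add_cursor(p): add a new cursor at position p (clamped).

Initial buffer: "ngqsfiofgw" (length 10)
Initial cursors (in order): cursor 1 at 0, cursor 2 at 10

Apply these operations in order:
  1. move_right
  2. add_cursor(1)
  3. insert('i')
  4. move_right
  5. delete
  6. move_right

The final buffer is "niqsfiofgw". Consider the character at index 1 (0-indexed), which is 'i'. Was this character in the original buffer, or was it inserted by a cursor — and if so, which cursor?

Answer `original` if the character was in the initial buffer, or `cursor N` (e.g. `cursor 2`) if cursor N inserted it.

Answer: cursor 1

Derivation:
After op 1 (move_right): buffer="ngqsfiofgw" (len 10), cursors c1@1 c2@10, authorship ..........
After op 2 (add_cursor(1)): buffer="ngqsfiofgw" (len 10), cursors c1@1 c3@1 c2@10, authorship ..........
After op 3 (insert('i')): buffer="niigqsfiofgwi" (len 13), cursors c1@3 c3@3 c2@13, authorship .13.........2
After op 4 (move_right): buffer="niigqsfiofgwi" (len 13), cursors c1@4 c3@4 c2@13, authorship .13.........2
After op 5 (delete): buffer="niqsfiofgw" (len 10), cursors c1@2 c3@2 c2@10, authorship .1........
After op 6 (move_right): buffer="niqsfiofgw" (len 10), cursors c1@3 c3@3 c2@10, authorship .1........
Authorship (.=original, N=cursor N): . 1 . . . . . . . .
Index 1: author = 1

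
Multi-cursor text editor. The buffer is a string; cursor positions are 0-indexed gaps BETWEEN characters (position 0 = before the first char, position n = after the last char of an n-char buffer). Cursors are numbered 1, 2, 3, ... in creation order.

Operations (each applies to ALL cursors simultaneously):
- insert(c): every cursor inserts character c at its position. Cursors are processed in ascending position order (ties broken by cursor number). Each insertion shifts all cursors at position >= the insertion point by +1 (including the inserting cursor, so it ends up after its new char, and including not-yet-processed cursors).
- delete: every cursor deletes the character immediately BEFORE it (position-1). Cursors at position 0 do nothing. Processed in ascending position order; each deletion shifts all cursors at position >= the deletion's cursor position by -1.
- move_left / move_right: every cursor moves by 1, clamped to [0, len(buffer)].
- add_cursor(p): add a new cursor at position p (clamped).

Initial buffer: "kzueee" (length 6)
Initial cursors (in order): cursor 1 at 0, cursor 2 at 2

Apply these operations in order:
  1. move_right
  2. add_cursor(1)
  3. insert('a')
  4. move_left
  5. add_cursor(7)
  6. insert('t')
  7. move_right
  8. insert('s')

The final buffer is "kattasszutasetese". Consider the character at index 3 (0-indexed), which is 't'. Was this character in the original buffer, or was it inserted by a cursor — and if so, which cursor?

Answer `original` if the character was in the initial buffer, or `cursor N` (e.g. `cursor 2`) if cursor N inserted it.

Answer: cursor 3

Derivation:
After op 1 (move_right): buffer="kzueee" (len 6), cursors c1@1 c2@3, authorship ......
After op 2 (add_cursor(1)): buffer="kzueee" (len 6), cursors c1@1 c3@1 c2@3, authorship ......
After op 3 (insert('a')): buffer="kaazuaeee" (len 9), cursors c1@3 c3@3 c2@6, authorship .13..2...
After op 4 (move_left): buffer="kaazuaeee" (len 9), cursors c1@2 c3@2 c2@5, authorship .13..2...
After op 5 (add_cursor(7)): buffer="kaazuaeee" (len 9), cursors c1@2 c3@2 c2@5 c4@7, authorship .13..2...
After op 6 (insert('t')): buffer="kattazutaetee" (len 13), cursors c1@4 c3@4 c2@8 c4@11, authorship .1133..22.4..
After op 7 (move_right): buffer="kattazutaetee" (len 13), cursors c1@5 c3@5 c2@9 c4@12, authorship .1133..22.4..
After op 8 (insert('s')): buffer="kattasszutasetese" (len 17), cursors c1@7 c3@7 c2@12 c4@16, authorship .113313..222.4.4.
Authorship (.=original, N=cursor N): . 1 1 3 3 1 3 . . 2 2 2 . 4 . 4 .
Index 3: author = 3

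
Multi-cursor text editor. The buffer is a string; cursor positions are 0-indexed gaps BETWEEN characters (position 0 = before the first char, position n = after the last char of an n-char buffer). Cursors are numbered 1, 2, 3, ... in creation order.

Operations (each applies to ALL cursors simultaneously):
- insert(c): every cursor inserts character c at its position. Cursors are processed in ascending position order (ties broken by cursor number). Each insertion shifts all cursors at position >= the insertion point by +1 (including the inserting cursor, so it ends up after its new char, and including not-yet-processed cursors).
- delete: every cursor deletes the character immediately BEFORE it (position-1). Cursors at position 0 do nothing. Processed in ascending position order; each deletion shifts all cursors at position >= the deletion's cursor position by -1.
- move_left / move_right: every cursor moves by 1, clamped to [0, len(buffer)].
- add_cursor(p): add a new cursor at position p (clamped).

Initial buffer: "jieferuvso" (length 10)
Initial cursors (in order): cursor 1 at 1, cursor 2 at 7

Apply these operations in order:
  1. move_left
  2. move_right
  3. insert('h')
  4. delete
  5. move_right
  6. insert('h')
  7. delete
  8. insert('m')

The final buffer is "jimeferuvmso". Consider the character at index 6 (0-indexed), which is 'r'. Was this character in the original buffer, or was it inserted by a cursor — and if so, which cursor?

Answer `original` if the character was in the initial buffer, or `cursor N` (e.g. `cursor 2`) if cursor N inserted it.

Answer: original

Derivation:
After op 1 (move_left): buffer="jieferuvso" (len 10), cursors c1@0 c2@6, authorship ..........
After op 2 (move_right): buffer="jieferuvso" (len 10), cursors c1@1 c2@7, authorship ..........
After op 3 (insert('h')): buffer="jhieferuhvso" (len 12), cursors c1@2 c2@9, authorship .1......2...
After op 4 (delete): buffer="jieferuvso" (len 10), cursors c1@1 c2@7, authorship ..........
After op 5 (move_right): buffer="jieferuvso" (len 10), cursors c1@2 c2@8, authorship ..........
After op 6 (insert('h')): buffer="jiheferuvhso" (len 12), cursors c1@3 c2@10, authorship ..1......2..
After op 7 (delete): buffer="jieferuvso" (len 10), cursors c1@2 c2@8, authorship ..........
After op 8 (insert('m')): buffer="jimeferuvmso" (len 12), cursors c1@3 c2@10, authorship ..1......2..
Authorship (.=original, N=cursor N): . . 1 . . . . . . 2 . .
Index 6: author = original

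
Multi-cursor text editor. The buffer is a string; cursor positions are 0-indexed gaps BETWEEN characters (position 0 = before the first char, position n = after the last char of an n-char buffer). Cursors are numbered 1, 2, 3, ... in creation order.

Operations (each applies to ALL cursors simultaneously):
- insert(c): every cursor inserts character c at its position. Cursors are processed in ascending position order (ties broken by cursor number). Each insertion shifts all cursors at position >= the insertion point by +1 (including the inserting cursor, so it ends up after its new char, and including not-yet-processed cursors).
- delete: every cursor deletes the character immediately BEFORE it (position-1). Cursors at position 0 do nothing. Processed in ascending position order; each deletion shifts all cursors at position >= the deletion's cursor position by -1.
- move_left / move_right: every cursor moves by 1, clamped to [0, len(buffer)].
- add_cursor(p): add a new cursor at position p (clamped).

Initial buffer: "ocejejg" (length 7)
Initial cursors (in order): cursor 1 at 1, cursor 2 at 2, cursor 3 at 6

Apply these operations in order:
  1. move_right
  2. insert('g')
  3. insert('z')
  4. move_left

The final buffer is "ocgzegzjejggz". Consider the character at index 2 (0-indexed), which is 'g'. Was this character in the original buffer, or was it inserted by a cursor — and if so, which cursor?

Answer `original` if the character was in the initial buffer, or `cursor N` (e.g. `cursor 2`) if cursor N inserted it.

Answer: cursor 1

Derivation:
After op 1 (move_right): buffer="ocejejg" (len 7), cursors c1@2 c2@3 c3@7, authorship .......
After op 2 (insert('g')): buffer="ocgegjejgg" (len 10), cursors c1@3 c2@5 c3@10, authorship ..1.2....3
After op 3 (insert('z')): buffer="ocgzegzjejggz" (len 13), cursors c1@4 c2@7 c3@13, authorship ..11.22....33
After op 4 (move_left): buffer="ocgzegzjejggz" (len 13), cursors c1@3 c2@6 c3@12, authorship ..11.22....33
Authorship (.=original, N=cursor N): . . 1 1 . 2 2 . . . . 3 3
Index 2: author = 1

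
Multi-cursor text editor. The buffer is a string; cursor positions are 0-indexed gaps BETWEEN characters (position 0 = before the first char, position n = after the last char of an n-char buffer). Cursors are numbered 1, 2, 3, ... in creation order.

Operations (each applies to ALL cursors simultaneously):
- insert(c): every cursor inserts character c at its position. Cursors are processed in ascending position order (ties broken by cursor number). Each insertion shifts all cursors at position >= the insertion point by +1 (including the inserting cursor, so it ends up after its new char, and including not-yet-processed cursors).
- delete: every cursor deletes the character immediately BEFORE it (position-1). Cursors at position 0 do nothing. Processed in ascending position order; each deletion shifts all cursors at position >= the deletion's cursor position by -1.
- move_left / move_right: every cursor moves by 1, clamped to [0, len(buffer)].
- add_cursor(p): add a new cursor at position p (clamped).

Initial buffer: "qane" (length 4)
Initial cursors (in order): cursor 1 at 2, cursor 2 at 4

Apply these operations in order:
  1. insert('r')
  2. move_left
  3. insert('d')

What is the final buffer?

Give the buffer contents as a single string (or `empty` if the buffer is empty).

Answer: qadrnedr

Derivation:
After op 1 (insert('r')): buffer="qarner" (len 6), cursors c1@3 c2@6, authorship ..1..2
After op 2 (move_left): buffer="qarner" (len 6), cursors c1@2 c2@5, authorship ..1..2
After op 3 (insert('d')): buffer="qadrnedr" (len 8), cursors c1@3 c2@7, authorship ..11..22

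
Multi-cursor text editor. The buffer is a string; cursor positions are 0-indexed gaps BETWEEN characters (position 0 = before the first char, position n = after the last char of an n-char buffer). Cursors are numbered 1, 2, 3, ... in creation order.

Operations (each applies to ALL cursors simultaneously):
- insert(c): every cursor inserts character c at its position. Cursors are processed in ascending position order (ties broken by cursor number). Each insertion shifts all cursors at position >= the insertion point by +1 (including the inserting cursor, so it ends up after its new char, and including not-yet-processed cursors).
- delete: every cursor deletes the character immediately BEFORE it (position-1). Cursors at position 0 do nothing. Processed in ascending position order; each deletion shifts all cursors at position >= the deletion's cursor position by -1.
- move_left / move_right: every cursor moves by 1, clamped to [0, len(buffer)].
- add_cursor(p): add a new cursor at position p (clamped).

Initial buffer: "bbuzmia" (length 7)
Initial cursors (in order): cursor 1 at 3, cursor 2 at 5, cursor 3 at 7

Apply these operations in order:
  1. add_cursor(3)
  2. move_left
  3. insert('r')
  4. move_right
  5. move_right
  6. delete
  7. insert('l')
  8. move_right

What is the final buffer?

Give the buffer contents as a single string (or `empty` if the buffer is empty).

Answer: bbrrllrmlrl

Derivation:
After op 1 (add_cursor(3)): buffer="bbuzmia" (len 7), cursors c1@3 c4@3 c2@5 c3@7, authorship .......
After op 2 (move_left): buffer="bbuzmia" (len 7), cursors c1@2 c4@2 c2@4 c3@6, authorship .......
After op 3 (insert('r')): buffer="bbrruzrmira" (len 11), cursors c1@4 c4@4 c2@7 c3@10, authorship ..14..2..3.
After op 4 (move_right): buffer="bbrruzrmira" (len 11), cursors c1@5 c4@5 c2@8 c3@11, authorship ..14..2..3.
After op 5 (move_right): buffer="bbrruzrmira" (len 11), cursors c1@6 c4@6 c2@9 c3@11, authorship ..14..2..3.
After op 6 (delete): buffer="bbrrrmr" (len 7), cursors c1@4 c4@4 c2@6 c3@7, authorship ..142.3
After op 7 (insert('l')): buffer="bbrrllrmlrl" (len 11), cursors c1@6 c4@6 c2@9 c3@11, authorship ..14142.233
After op 8 (move_right): buffer="bbrrllrmlrl" (len 11), cursors c1@7 c4@7 c2@10 c3@11, authorship ..14142.233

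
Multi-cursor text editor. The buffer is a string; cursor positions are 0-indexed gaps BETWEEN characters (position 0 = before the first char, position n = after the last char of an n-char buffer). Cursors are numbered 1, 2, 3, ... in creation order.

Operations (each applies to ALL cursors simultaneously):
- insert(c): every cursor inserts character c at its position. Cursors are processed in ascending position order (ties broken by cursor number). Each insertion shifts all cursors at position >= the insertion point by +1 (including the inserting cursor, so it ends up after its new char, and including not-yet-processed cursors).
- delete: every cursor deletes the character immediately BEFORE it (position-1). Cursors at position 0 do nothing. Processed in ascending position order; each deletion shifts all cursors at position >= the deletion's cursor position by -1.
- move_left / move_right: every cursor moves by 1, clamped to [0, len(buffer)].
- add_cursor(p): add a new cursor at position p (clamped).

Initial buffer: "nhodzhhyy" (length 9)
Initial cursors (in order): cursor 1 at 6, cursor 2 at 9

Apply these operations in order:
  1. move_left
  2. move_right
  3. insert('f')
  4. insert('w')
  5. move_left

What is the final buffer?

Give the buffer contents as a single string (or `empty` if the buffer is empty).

Answer: nhodzhfwhyyfw

Derivation:
After op 1 (move_left): buffer="nhodzhhyy" (len 9), cursors c1@5 c2@8, authorship .........
After op 2 (move_right): buffer="nhodzhhyy" (len 9), cursors c1@6 c2@9, authorship .........
After op 3 (insert('f')): buffer="nhodzhfhyyf" (len 11), cursors c1@7 c2@11, authorship ......1...2
After op 4 (insert('w')): buffer="nhodzhfwhyyfw" (len 13), cursors c1@8 c2@13, authorship ......11...22
After op 5 (move_left): buffer="nhodzhfwhyyfw" (len 13), cursors c1@7 c2@12, authorship ......11...22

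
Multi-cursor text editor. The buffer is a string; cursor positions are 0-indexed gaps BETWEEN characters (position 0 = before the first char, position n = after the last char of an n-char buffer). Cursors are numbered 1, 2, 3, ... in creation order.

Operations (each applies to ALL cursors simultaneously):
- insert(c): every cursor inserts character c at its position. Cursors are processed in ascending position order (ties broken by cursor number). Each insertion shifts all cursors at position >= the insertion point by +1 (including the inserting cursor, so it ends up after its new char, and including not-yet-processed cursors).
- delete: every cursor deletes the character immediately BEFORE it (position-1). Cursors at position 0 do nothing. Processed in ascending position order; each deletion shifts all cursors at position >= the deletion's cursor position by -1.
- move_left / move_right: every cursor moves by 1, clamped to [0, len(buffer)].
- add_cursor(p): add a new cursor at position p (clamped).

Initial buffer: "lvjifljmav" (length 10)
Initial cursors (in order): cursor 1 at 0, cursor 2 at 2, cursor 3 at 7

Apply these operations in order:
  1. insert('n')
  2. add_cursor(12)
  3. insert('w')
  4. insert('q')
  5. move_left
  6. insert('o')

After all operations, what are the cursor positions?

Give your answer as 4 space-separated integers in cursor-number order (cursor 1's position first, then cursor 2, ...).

Answer: 3 9 18 23

Derivation:
After op 1 (insert('n')): buffer="nlvnjifljnmav" (len 13), cursors c1@1 c2@4 c3@10, authorship 1..2.....3...
After op 2 (add_cursor(12)): buffer="nlvnjifljnmav" (len 13), cursors c1@1 c2@4 c3@10 c4@12, authorship 1..2.....3...
After op 3 (insert('w')): buffer="nwlvnwjifljnwmawv" (len 17), cursors c1@2 c2@6 c3@13 c4@16, authorship 11..22.....33..4.
After op 4 (insert('q')): buffer="nwqlvnwqjifljnwqmawqv" (len 21), cursors c1@3 c2@8 c3@16 c4@20, authorship 111..222.....333..44.
After op 5 (move_left): buffer="nwqlvnwqjifljnwqmawqv" (len 21), cursors c1@2 c2@7 c3@15 c4@19, authorship 111..222.....333..44.
After op 6 (insert('o')): buffer="nwoqlvnwoqjifljnwoqmawoqv" (len 25), cursors c1@3 c2@9 c3@18 c4@23, authorship 1111..2222.....3333..444.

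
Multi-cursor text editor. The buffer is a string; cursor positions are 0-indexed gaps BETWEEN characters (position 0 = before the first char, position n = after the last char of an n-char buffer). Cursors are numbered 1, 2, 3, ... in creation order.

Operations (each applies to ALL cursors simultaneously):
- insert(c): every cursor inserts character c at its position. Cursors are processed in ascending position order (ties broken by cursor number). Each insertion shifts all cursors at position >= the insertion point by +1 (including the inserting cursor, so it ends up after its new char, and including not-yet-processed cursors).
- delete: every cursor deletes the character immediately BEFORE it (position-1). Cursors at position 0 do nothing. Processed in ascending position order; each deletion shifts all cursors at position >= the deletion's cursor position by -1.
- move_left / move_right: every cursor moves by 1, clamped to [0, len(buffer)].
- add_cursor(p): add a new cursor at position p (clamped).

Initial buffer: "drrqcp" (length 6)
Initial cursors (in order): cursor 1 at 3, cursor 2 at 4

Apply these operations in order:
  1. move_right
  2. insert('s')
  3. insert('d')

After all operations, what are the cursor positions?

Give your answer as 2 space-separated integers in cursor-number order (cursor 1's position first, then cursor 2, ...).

After op 1 (move_right): buffer="drrqcp" (len 6), cursors c1@4 c2@5, authorship ......
After op 2 (insert('s')): buffer="drrqscsp" (len 8), cursors c1@5 c2@7, authorship ....1.2.
After op 3 (insert('d')): buffer="drrqsdcsdp" (len 10), cursors c1@6 c2@9, authorship ....11.22.

Answer: 6 9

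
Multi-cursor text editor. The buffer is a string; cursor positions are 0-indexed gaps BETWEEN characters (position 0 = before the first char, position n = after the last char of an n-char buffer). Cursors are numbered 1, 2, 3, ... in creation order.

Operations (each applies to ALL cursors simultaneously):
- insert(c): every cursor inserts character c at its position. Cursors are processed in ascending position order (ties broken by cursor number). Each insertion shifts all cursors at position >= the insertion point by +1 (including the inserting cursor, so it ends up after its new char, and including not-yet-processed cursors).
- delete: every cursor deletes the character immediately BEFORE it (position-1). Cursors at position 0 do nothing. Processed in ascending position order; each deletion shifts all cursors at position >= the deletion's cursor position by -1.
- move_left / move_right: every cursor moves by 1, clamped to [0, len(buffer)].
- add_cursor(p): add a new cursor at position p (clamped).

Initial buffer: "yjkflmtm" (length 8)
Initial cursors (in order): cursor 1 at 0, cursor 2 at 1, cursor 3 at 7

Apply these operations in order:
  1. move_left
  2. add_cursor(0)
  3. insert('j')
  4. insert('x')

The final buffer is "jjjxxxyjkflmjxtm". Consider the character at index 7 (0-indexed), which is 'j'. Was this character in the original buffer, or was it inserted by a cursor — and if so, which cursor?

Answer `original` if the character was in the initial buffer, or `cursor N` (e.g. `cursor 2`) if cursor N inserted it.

After op 1 (move_left): buffer="yjkflmtm" (len 8), cursors c1@0 c2@0 c3@6, authorship ........
After op 2 (add_cursor(0)): buffer="yjkflmtm" (len 8), cursors c1@0 c2@0 c4@0 c3@6, authorship ........
After op 3 (insert('j')): buffer="jjjyjkflmjtm" (len 12), cursors c1@3 c2@3 c4@3 c3@10, authorship 124......3..
After op 4 (insert('x')): buffer="jjjxxxyjkflmjxtm" (len 16), cursors c1@6 c2@6 c4@6 c3@14, authorship 124124......33..
Authorship (.=original, N=cursor N): 1 2 4 1 2 4 . . . . . . 3 3 . .
Index 7: author = original

Answer: original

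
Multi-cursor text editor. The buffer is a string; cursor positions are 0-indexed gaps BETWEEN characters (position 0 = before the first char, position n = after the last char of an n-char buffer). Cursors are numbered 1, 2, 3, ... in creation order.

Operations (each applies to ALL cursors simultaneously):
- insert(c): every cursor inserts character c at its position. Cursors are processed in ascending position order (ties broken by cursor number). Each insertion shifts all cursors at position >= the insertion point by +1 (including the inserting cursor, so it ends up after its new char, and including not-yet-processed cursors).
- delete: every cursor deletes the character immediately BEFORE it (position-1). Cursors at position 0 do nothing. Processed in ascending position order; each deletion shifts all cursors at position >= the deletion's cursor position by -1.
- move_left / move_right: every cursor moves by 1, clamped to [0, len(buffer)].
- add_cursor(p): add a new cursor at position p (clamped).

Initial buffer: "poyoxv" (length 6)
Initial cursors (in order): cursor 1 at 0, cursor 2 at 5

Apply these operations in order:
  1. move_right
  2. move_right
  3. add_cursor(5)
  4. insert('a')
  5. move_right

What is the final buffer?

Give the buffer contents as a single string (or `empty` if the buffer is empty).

After op 1 (move_right): buffer="poyoxv" (len 6), cursors c1@1 c2@6, authorship ......
After op 2 (move_right): buffer="poyoxv" (len 6), cursors c1@2 c2@6, authorship ......
After op 3 (add_cursor(5)): buffer="poyoxv" (len 6), cursors c1@2 c3@5 c2@6, authorship ......
After op 4 (insert('a')): buffer="poayoxava" (len 9), cursors c1@3 c3@7 c2@9, authorship ..1...3.2
After op 5 (move_right): buffer="poayoxava" (len 9), cursors c1@4 c3@8 c2@9, authorship ..1...3.2

Answer: poayoxava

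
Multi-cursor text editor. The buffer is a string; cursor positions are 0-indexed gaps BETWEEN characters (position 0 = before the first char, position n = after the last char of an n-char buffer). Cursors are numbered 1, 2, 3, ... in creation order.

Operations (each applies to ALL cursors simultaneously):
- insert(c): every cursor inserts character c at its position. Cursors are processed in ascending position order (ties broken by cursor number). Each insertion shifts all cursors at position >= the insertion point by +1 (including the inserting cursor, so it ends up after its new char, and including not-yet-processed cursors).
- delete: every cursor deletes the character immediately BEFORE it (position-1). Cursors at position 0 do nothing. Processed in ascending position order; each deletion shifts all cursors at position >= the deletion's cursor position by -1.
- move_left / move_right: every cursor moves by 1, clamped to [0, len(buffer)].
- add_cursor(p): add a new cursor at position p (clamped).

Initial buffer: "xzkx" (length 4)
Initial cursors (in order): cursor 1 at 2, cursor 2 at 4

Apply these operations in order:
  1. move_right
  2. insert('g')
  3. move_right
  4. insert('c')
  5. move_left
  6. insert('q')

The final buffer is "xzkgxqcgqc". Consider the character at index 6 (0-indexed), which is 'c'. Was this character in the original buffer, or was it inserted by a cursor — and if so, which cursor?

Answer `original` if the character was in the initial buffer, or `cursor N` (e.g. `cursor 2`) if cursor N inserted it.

After op 1 (move_right): buffer="xzkx" (len 4), cursors c1@3 c2@4, authorship ....
After op 2 (insert('g')): buffer="xzkgxg" (len 6), cursors c1@4 c2@6, authorship ...1.2
After op 3 (move_right): buffer="xzkgxg" (len 6), cursors c1@5 c2@6, authorship ...1.2
After op 4 (insert('c')): buffer="xzkgxcgc" (len 8), cursors c1@6 c2@8, authorship ...1.122
After op 5 (move_left): buffer="xzkgxcgc" (len 8), cursors c1@5 c2@7, authorship ...1.122
After op 6 (insert('q')): buffer="xzkgxqcgqc" (len 10), cursors c1@6 c2@9, authorship ...1.11222
Authorship (.=original, N=cursor N): . . . 1 . 1 1 2 2 2
Index 6: author = 1

Answer: cursor 1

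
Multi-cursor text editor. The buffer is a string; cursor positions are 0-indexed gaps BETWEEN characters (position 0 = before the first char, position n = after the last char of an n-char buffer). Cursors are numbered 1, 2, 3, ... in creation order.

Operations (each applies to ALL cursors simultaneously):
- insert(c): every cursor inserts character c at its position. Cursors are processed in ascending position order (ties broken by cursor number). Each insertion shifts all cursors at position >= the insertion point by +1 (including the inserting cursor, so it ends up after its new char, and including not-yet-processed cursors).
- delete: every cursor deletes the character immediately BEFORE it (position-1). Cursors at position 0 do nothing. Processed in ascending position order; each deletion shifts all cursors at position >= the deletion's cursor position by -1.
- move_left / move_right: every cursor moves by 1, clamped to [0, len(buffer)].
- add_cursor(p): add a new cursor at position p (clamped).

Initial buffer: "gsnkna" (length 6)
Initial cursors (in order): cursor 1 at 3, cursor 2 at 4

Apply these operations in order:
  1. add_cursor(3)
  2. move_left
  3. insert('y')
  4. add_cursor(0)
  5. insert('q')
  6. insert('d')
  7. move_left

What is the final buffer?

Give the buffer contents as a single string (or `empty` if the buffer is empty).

After op 1 (add_cursor(3)): buffer="gsnkna" (len 6), cursors c1@3 c3@3 c2@4, authorship ......
After op 2 (move_left): buffer="gsnkna" (len 6), cursors c1@2 c3@2 c2@3, authorship ......
After op 3 (insert('y')): buffer="gsyynykna" (len 9), cursors c1@4 c3@4 c2@6, authorship ..13.2...
After op 4 (add_cursor(0)): buffer="gsyynykna" (len 9), cursors c4@0 c1@4 c3@4 c2@6, authorship ..13.2...
After op 5 (insert('q')): buffer="qgsyyqqnyqkna" (len 13), cursors c4@1 c1@7 c3@7 c2@10, authorship 4..1313.22...
After op 6 (insert('d')): buffer="qdgsyyqqddnyqdkna" (len 17), cursors c4@2 c1@10 c3@10 c2@14, authorship 44..131313.222...
After op 7 (move_left): buffer="qdgsyyqqddnyqdkna" (len 17), cursors c4@1 c1@9 c3@9 c2@13, authorship 44..131313.222...

Answer: qdgsyyqqddnyqdkna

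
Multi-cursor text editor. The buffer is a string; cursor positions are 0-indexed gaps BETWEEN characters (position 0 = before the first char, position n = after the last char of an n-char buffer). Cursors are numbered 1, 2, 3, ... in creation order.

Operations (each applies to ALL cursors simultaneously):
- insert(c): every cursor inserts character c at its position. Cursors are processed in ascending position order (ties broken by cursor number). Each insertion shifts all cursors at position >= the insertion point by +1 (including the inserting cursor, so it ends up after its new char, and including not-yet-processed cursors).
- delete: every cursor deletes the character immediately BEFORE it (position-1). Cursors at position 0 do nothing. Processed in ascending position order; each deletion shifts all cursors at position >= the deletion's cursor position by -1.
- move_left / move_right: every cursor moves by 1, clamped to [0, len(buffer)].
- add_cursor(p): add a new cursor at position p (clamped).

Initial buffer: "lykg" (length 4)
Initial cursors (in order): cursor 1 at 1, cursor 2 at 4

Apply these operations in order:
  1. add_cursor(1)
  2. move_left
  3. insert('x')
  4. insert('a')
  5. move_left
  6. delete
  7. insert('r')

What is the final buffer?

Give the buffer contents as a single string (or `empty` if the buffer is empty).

Answer: xrralykrag

Derivation:
After op 1 (add_cursor(1)): buffer="lykg" (len 4), cursors c1@1 c3@1 c2@4, authorship ....
After op 2 (move_left): buffer="lykg" (len 4), cursors c1@0 c3@0 c2@3, authorship ....
After op 3 (insert('x')): buffer="xxlykxg" (len 7), cursors c1@2 c3@2 c2@6, authorship 13...2.
After op 4 (insert('a')): buffer="xxaalykxag" (len 10), cursors c1@4 c3@4 c2@9, authorship 1313...22.
After op 5 (move_left): buffer="xxaalykxag" (len 10), cursors c1@3 c3@3 c2@8, authorship 1313...22.
After op 6 (delete): buffer="xalykag" (len 7), cursors c1@1 c3@1 c2@5, authorship 13...2.
After op 7 (insert('r')): buffer="xrralykrag" (len 10), cursors c1@3 c3@3 c2@8, authorship 1133...22.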